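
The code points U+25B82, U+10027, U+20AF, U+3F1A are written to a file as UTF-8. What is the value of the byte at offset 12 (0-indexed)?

0xBC

U+25B82 → 4-byte form F0 A5 AE 82 at offsets 0–3.
U+10027 → 4-byte form F0 90 80 A7 at offsets 4–7.
U+20AF → 3-byte form E2 82 AF at offsets 8–10.
U+3F1A → 3-byte form E3 BC 9A at offsets 11–13.
Offset 12 falls in char 4's range; it's byte 2 of E3 BC 9A = 0xBC.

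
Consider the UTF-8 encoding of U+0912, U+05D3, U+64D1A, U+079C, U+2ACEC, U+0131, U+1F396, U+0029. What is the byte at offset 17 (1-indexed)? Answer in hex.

0xB1

1-indexed offset 17 is 0-indexed offset 16.
U+0912 → 3-byte form E0 A4 92 at offsets 0–2.
U+05D3 → 2-byte form D7 93 at offsets 3–4.
U+64D1A → 4-byte form F1 A4 B4 9A at offsets 5–8.
U+079C → 2-byte form DE 9C at offsets 9–10.
U+2ACEC → 4-byte form F0 AA B3 AC at offsets 11–14.
U+0131 → 2-byte form C4 B1 at offsets 15–16.
Offset 16 falls in char 6's range; it's byte 2 of C4 B1 = 0xB1.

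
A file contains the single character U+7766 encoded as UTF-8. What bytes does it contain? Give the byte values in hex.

U+7766 = 0x7766 = 30566 decimal. In range U+0800–U+FFFF → 3-byte form: 1110xxxx 10xxxxxx 10xxxxxx.
Binary (16 bits): 0111011101100110.
Split 4+6+6: 0111 | 011101 | 100110.
Byte 1: 11100111 = 0xE7.
Byte 2: 10011101 = 0x9D.
Byte 3: 10100110 = 0xA6.

E7 9D A6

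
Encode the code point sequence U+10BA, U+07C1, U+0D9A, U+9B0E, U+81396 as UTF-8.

U+10BA: 3-byte form → E1 82 BA.
U+07C1: 2-byte form → DF 81.
U+0D9A: 3-byte form → E0 B6 9A.
U+9B0E: 3-byte form → E9 AC 8E.
U+81396: 4-byte form → F2 81 8E 96.
Concatenated (15 bytes): E1 82 BA DF 81 E0 B6 9A E9 AC 8E F2 81 8E 96.

E1 82 BA DF 81 E0 B6 9A E9 AC 8E F2 81 8E 96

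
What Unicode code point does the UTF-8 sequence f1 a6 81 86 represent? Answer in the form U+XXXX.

U+66046

Leading byte 0xF1 = 11110001 matches 11110xxx → 4-byte sequence.
Byte 1: 0xF1 = 11110001, payload 001 (3 bits).
Byte 2: 0xA6 = 10100110 (10xxxxxx ✓), payload 100110.
Byte 3: 0x81 = 10000001 (10xxxxxx ✓), payload 000001.
Byte 4: 0x86 = 10000110 (10xxxxxx ✓), payload 000110.
Concatenate: 001100110000001000110 = 0x66046 (21 bits → U+66046).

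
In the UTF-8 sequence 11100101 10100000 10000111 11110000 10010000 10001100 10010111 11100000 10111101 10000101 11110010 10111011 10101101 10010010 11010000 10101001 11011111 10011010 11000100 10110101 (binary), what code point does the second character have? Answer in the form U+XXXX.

Offset 0: leading byte 0xE5 = 11100101 → 3-byte char #1 = E5 A0 87.
Offset 3: leading byte 0xF0 = 11110000 → 4-byte char #2 = F0 90 8C 97.
Leading byte 0xF0 = 11110000 matches 11110xxx → 4-byte sequence.
Byte 1: 0xF0 = 11110000, payload 000 (3 bits).
Byte 2: 0x90 = 10010000 (10xxxxxx ✓), payload 010000.
Byte 3: 0x8C = 10001100 (10xxxxxx ✓), payload 001100.
Byte 4: 0x97 = 10010111 (10xxxxxx ✓), payload 010111.
Concatenate: 000010000001100010111 = 0x10317 (21 bits → U+10317).

U+10317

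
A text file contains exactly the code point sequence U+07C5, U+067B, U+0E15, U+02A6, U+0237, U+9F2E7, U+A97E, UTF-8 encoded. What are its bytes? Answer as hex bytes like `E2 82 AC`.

DF 85 D9 BB E0 B8 95 CA A6 C8 B7 F2 9F 8B A7 EA A5 BE

U+07C5: 2-byte form → DF 85.
U+067B: 2-byte form → D9 BB.
U+0E15: 3-byte form → E0 B8 95.
U+02A6: 2-byte form → CA A6.
U+0237: 2-byte form → C8 B7.
U+9F2E7: 4-byte form → F2 9F 8B A7.
U+A97E: 3-byte form → EA A5 BE.
Concatenated (18 bytes): DF 85 D9 BB E0 B8 95 CA A6 C8 B7 F2 9F 8B A7 EA A5 BE.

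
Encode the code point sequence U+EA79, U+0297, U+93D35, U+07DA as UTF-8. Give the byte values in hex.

U+EA79: 3-byte form → EE A9 B9.
U+0297: 2-byte form → CA 97.
U+93D35: 4-byte form → F2 93 B4 B5.
U+07DA: 2-byte form → DF 9A.
Concatenated (11 bytes): EE A9 B9 CA 97 F2 93 B4 B5 DF 9A.

EE A9 B9 CA 97 F2 93 B4 B5 DF 9A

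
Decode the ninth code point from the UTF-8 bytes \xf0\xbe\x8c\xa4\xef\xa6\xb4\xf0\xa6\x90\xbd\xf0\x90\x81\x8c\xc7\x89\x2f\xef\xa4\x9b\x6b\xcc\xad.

U+032D

Offset 0: leading byte 0xF0 = 11110000 → 4-byte char #1 = F0 BE 8C A4.
Offset 4: leading byte 0xEF = 11101111 → 3-byte char #2 = EF A6 B4.
Offset 7: leading byte 0xF0 = 11110000 → 4-byte char #3 = F0 A6 90 BD.
Offset 11: leading byte 0xF0 = 11110000 → 4-byte char #4 = F0 90 81 8C.
Offset 15: leading byte 0xC7 = 11000111 → 2-byte char #5 = C7 89.
Offset 17: leading byte 0x2F = 00101111 → 1-byte char #6 = 2F.
Offset 18: leading byte 0xEF = 11101111 → 3-byte char #7 = EF A4 9B.
Offset 21: leading byte 0x6B = 01101011 → 1-byte char #8 = 6B.
Offset 22: leading byte 0xCC = 11001100 → 2-byte char #9 = CC AD.
Leading byte 0xCC = 11001100 matches 110xxxxx → 2-byte sequence.
Byte 1: 0xCC = 11001100, payload 01100 (5 bits).
Byte 2: 0xAD = 10101101 (10xxxxxx ✓), payload 101101.
Concatenate: 01100101101 = 0x32D (11 bits → U+032D).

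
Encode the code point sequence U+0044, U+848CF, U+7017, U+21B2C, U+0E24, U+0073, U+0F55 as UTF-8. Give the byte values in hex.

U+0044: 1-byte form → 44.
U+848CF: 4-byte form → F2 84 A3 8F.
U+7017: 3-byte form → E7 80 97.
U+21B2C: 4-byte form → F0 A1 AC AC.
U+0E24: 3-byte form → E0 B8 A4.
U+0073: 1-byte form → 73.
U+0F55: 3-byte form → E0 BD 95.
Concatenated (19 bytes): 44 F2 84 A3 8F E7 80 97 F0 A1 AC AC E0 B8 A4 73 E0 BD 95.

44 F2 84 A3 8F E7 80 97 F0 A1 AC AC E0 B8 A4 73 E0 BD 95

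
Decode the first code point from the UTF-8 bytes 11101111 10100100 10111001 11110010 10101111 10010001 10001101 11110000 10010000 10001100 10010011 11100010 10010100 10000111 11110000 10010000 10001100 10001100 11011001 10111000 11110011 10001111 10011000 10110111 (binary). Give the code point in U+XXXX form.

U+F939

Offset 0: leading byte 0xEF = 11101111 → 3-byte char #1 = EF A4 B9.
Leading byte 0xEF = 11101111 matches 1110xxxx → 3-byte sequence.
Byte 1: 0xEF = 11101111, payload 1111 (4 bits).
Byte 2: 0xA4 = 10100100 (10xxxxxx ✓), payload 100100.
Byte 3: 0xB9 = 10111001 (10xxxxxx ✓), payload 111001.
Concatenate: 1111100100111001 = 0xF939 (16 bits → U+F939).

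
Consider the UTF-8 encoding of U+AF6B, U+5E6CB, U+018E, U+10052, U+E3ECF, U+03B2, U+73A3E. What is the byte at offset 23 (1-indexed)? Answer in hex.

0xBE

1-indexed offset 23 is 0-indexed offset 22.
U+AF6B → 3-byte form EA BD AB at offsets 0–2.
U+5E6CB → 4-byte form F1 9E 9B 8B at offsets 3–6.
U+018E → 2-byte form C6 8E at offsets 7–8.
U+10052 → 4-byte form F0 90 81 92 at offsets 9–12.
U+E3ECF → 4-byte form F3 A3 BB 8F at offsets 13–16.
U+03B2 → 2-byte form CE B2 at offsets 17–18.
U+73A3E → 4-byte form F1 B3 A8 BE at offsets 19–22.
Offset 22 falls in char 7's range; it's byte 4 of F1 B3 A8 BE = 0xBE.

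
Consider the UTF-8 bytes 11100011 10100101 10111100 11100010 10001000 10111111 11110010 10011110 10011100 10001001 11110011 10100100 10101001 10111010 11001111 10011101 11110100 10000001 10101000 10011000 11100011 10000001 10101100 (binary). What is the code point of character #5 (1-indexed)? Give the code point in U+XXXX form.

Offset 0: leading byte 0xE3 = 11100011 → 3-byte char #1 = E3 A5 BC.
Offset 3: leading byte 0xE2 = 11100010 → 3-byte char #2 = E2 88 BF.
Offset 6: leading byte 0xF2 = 11110010 → 4-byte char #3 = F2 9E 9C 89.
Offset 10: leading byte 0xF3 = 11110011 → 4-byte char #4 = F3 A4 A9 BA.
Offset 14: leading byte 0xCF = 11001111 → 2-byte char #5 = CF 9D.
Leading byte 0xCF = 11001111 matches 110xxxxx → 2-byte sequence.
Byte 1: 0xCF = 11001111, payload 01111 (5 bits).
Byte 2: 0x9D = 10011101 (10xxxxxx ✓), payload 011101.
Concatenate: 01111011101 = 0x3DD (11 bits → U+03DD).

U+03DD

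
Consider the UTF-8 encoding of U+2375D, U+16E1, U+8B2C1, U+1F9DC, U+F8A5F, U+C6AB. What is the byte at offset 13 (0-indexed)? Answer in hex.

U+2375D → 4-byte form F0 A3 9D 9D at offsets 0–3.
U+16E1 → 3-byte form E1 9B A1 at offsets 4–6.
U+8B2C1 → 4-byte form F2 8B 8B 81 at offsets 7–10.
U+1F9DC → 4-byte form F0 9F A7 9C at offsets 11–14.
Offset 13 falls in char 4's range; it's byte 3 of F0 9F A7 9C = 0xA7.

0xA7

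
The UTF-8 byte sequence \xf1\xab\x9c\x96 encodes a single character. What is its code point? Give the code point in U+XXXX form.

Leading byte 0xF1 = 11110001 matches 11110xxx → 4-byte sequence.
Byte 1: 0xF1 = 11110001, payload 001 (3 bits).
Byte 2: 0xAB = 10101011 (10xxxxxx ✓), payload 101011.
Byte 3: 0x9C = 10011100 (10xxxxxx ✓), payload 011100.
Byte 4: 0x96 = 10010110 (10xxxxxx ✓), payload 010110.
Concatenate: 001101011011100010110 = 0x6B716 (21 bits → U+6B716).

U+6B716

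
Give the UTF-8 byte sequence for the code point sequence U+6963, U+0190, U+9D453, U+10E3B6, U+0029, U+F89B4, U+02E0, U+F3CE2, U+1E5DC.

E6 A5 A3 C6 90 F2 9D 91 93 F4 8E 8E B6 29 F3 B8 A6 B4 CB A0 F3 B3 B3 A2 F0 9E 97 9C

U+6963: 3-byte form → E6 A5 A3.
U+0190: 2-byte form → C6 90.
U+9D453: 4-byte form → F2 9D 91 93.
U+10E3B6: 4-byte form → F4 8E 8E B6.
U+0029: 1-byte form → 29.
U+F89B4: 4-byte form → F3 B8 A6 B4.
U+02E0: 2-byte form → CB A0.
U+F3CE2: 4-byte form → F3 B3 B3 A2.
U+1E5DC: 4-byte form → F0 9E 97 9C.
Concatenated (28 bytes): E6 A5 A3 C6 90 F2 9D 91 93 F4 8E 8E B6 29 F3 B8 A6 B4 CB A0 F3 B3 B3 A2 F0 9E 97 9C.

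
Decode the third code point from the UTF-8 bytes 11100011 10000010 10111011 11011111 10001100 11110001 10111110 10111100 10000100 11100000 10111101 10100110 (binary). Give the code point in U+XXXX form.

U+7EF04

Offset 0: leading byte 0xE3 = 11100011 → 3-byte char #1 = E3 82 BB.
Offset 3: leading byte 0xDF = 11011111 → 2-byte char #2 = DF 8C.
Offset 5: leading byte 0xF1 = 11110001 → 4-byte char #3 = F1 BE BC 84.
Leading byte 0xF1 = 11110001 matches 11110xxx → 4-byte sequence.
Byte 1: 0xF1 = 11110001, payload 001 (3 bits).
Byte 2: 0xBE = 10111110 (10xxxxxx ✓), payload 111110.
Byte 3: 0xBC = 10111100 (10xxxxxx ✓), payload 111100.
Byte 4: 0x84 = 10000100 (10xxxxxx ✓), payload 000100.
Concatenate: 001111110111100000100 = 0x7EF04 (21 bits → U+7EF04).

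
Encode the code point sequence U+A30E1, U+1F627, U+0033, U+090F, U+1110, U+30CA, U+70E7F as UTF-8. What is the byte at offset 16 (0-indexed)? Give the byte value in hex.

0x83

U+A30E1 → 4-byte form F2 A3 83 A1 at offsets 0–3.
U+1F627 → 4-byte form F0 9F 98 A7 at offsets 4–7.
U+0033 → 1-byte form 33 at offsets 8–8.
U+090F → 3-byte form E0 A4 8F at offsets 9–11.
U+1110 → 3-byte form E1 84 90 at offsets 12–14.
U+30CA → 3-byte form E3 83 8A at offsets 15–17.
Offset 16 falls in char 6's range; it's byte 2 of E3 83 8A = 0x83.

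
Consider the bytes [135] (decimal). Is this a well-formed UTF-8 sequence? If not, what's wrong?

invalid (continuation byte with no leading byte)

Byte 0x87 = 10000111 has the form 10xxxxxx — a continuation byte — but there is no preceding leading byte.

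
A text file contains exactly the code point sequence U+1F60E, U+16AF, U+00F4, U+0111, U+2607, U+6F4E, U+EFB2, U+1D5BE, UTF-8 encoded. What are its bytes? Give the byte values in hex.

U+1F60E: 4-byte form → F0 9F 98 8E.
U+16AF: 3-byte form → E1 9A AF.
U+00F4: 2-byte form → C3 B4.
U+0111: 2-byte form → C4 91.
U+2607: 3-byte form → E2 98 87.
U+6F4E: 3-byte form → E6 BD 8E.
U+EFB2: 3-byte form → EE BE B2.
U+1D5BE: 4-byte form → F0 9D 96 BE.
Concatenated (24 bytes): F0 9F 98 8E E1 9A AF C3 B4 C4 91 E2 98 87 E6 BD 8E EE BE B2 F0 9D 96 BE.

F0 9F 98 8E E1 9A AF C3 B4 C4 91 E2 98 87 E6 BD 8E EE BE B2 F0 9D 96 BE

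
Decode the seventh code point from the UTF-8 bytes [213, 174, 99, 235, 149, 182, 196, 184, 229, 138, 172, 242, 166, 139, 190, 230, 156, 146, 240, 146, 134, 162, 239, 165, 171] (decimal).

Offset 0: leading byte 0xD5 = 11010101 → 2-byte char #1 = D5 AE.
Offset 2: leading byte 0x63 = 01100011 → 1-byte char #2 = 63.
Offset 3: leading byte 0xEB = 11101011 → 3-byte char #3 = EB 95 B6.
Offset 6: leading byte 0xC4 = 11000100 → 2-byte char #4 = C4 B8.
Offset 8: leading byte 0xE5 = 11100101 → 3-byte char #5 = E5 8A AC.
Offset 11: leading byte 0xF2 = 11110010 → 4-byte char #6 = F2 A6 8B BE.
Offset 15: leading byte 0xE6 = 11100110 → 3-byte char #7 = E6 9C 92.
Leading byte 0xE6 = 11100110 matches 1110xxxx → 3-byte sequence.
Byte 1: 0xE6 = 11100110, payload 0110 (4 bits).
Byte 2: 0x9C = 10011100 (10xxxxxx ✓), payload 011100.
Byte 3: 0x92 = 10010010 (10xxxxxx ✓), payload 010010.
Concatenate: 0110011100010010 = 0x6712 (16 bits → U+6712).

U+6712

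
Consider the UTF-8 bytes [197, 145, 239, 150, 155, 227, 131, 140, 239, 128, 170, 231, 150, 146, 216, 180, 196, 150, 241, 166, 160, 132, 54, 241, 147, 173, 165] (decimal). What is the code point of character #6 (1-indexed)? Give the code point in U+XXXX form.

Offset 0: leading byte 0xC5 = 11000101 → 2-byte char #1 = C5 91.
Offset 2: leading byte 0xEF = 11101111 → 3-byte char #2 = EF 96 9B.
Offset 5: leading byte 0xE3 = 11100011 → 3-byte char #3 = E3 83 8C.
Offset 8: leading byte 0xEF = 11101111 → 3-byte char #4 = EF 80 AA.
Offset 11: leading byte 0xE7 = 11100111 → 3-byte char #5 = E7 96 92.
Offset 14: leading byte 0xD8 = 11011000 → 2-byte char #6 = D8 B4.
Leading byte 0xD8 = 11011000 matches 110xxxxx → 2-byte sequence.
Byte 1: 0xD8 = 11011000, payload 11000 (5 bits).
Byte 2: 0xB4 = 10110100 (10xxxxxx ✓), payload 110100.
Concatenate: 11000110100 = 0x634 (11 bits → U+0634).

U+0634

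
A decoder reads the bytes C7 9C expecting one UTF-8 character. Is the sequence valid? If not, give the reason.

valid

Leading byte 0xC7 = 11000111 → 2-byte form.
Continuation bytes 0x9C=10011100 all match 10xxxxxx.
Decoded value 0x1DC is ≥ 0x80 (shortest form) and not a surrogate.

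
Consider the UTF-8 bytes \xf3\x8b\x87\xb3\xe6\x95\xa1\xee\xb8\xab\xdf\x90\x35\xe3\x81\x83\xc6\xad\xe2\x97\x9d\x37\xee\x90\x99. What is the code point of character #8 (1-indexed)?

Offset 0: leading byte 0xF3 = 11110011 → 4-byte char #1 = F3 8B 87 B3.
Offset 4: leading byte 0xE6 = 11100110 → 3-byte char #2 = E6 95 A1.
Offset 7: leading byte 0xEE = 11101110 → 3-byte char #3 = EE B8 AB.
Offset 10: leading byte 0xDF = 11011111 → 2-byte char #4 = DF 90.
Offset 12: leading byte 0x35 = 00110101 → 1-byte char #5 = 35.
Offset 13: leading byte 0xE3 = 11100011 → 3-byte char #6 = E3 81 83.
Offset 16: leading byte 0xC6 = 11000110 → 2-byte char #7 = C6 AD.
Offset 18: leading byte 0xE2 = 11100010 → 3-byte char #8 = E2 97 9D.
Leading byte 0xE2 = 11100010 matches 1110xxxx → 3-byte sequence.
Byte 1: 0xE2 = 11100010, payload 0010 (4 bits).
Byte 2: 0x97 = 10010111 (10xxxxxx ✓), payload 010111.
Byte 3: 0x9D = 10011101 (10xxxxxx ✓), payload 011101.
Concatenate: 0010010111011101 = 0x25DD (16 bits → U+25DD).

U+25DD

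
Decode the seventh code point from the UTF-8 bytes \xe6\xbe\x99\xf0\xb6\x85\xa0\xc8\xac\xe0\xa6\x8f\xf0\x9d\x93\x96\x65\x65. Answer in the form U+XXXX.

Offset 0: leading byte 0xE6 = 11100110 → 3-byte char #1 = E6 BE 99.
Offset 3: leading byte 0xF0 = 11110000 → 4-byte char #2 = F0 B6 85 A0.
Offset 7: leading byte 0xC8 = 11001000 → 2-byte char #3 = C8 AC.
Offset 9: leading byte 0xE0 = 11100000 → 3-byte char #4 = E0 A6 8F.
Offset 12: leading byte 0xF0 = 11110000 → 4-byte char #5 = F0 9D 93 96.
Offset 16: leading byte 0x65 = 01100101 → 1-byte char #6 = 65.
Offset 17: leading byte 0x65 = 01100101 → 1-byte char #7 = 65.
Leading byte 0x65 = 01100101 matches 0xxxxxxx → 1-byte sequence.
Byte 1: 0x65 = 01100101, payload 1100101 (7 bits).
Concatenate: 1100101 = 0x65 (7 bits → U+0065).

U+0065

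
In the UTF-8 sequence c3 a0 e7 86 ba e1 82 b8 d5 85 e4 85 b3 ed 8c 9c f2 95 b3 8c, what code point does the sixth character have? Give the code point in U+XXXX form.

Offset 0: leading byte 0xC3 = 11000011 → 2-byte char #1 = C3 A0.
Offset 2: leading byte 0xE7 = 11100111 → 3-byte char #2 = E7 86 BA.
Offset 5: leading byte 0xE1 = 11100001 → 3-byte char #3 = E1 82 B8.
Offset 8: leading byte 0xD5 = 11010101 → 2-byte char #4 = D5 85.
Offset 10: leading byte 0xE4 = 11100100 → 3-byte char #5 = E4 85 B3.
Offset 13: leading byte 0xED = 11101101 → 3-byte char #6 = ED 8C 9C.
Leading byte 0xED = 11101101 matches 1110xxxx → 3-byte sequence.
Byte 1: 0xED = 11101101, payload 1101 (4 bits).
Byte 2: 0x8C = 10001100 (10xxxxxx ✓), payload 001100.
Byte 3: 0x9C = 10011100 (10xxxxxx ✓), payload 011100.
Concatenate: 1101001100011100 = 0xD31C (16 bits → U+D31C).

U+D31C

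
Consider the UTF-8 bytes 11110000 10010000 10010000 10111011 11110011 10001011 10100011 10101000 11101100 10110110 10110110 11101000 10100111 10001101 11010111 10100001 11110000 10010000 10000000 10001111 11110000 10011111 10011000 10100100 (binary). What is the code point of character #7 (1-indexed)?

U+1F624

Offset 0: leading byte 0xF0 = 11110000 → 4-byte char #1 = F0 90 90 BB.
Offset 4: leading byte 0xF3 = 11110011 → 4-byte char #2 = F3 8B A3 A8.
Offset 8: leading byte 0xEC = 11101100 → 3-byte char #3 = EC B6 B6.
Offset 11: leading byte 0xE8 = 11101000 → 3-byte char #4 = E8 A7 8D.
Offset 14: leading byte 0xD7 = 11010111 → 2-byte char #5 = D7 A1.
Offset 16: leading byte 0xF0 = 11110000 → 4-byte char #6 = F0 90 80 8F.
Offset 20: leading byte 0xF0 = 11110000 → 4-byte char #7 = F0 9F 98 A4.
Leading byte 0xF0 = 11110000 matches 11110xxx → 4-byte sequence.
Byte 1: 0xF0 = 11110000, payload 000 (3 bits).
Byte 2: 0x9F = 10011111 (10xxxxxx ✓), payload 011111.
Byte 3: 0x98 = 10011000 (10xxxxxx ✓), payload 011000.
Byte 4: 0xA4 = 10100100 (10xxxxxx ✓), payload 100100.
Concatenate: 000011111011000100100 = 0x1F624 (21 bits → U+1F624).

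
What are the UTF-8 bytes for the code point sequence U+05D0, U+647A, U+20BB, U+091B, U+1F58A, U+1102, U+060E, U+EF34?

D7 90 E6 91 BA E2 82 BB E0 A4 9B F0 9F 96 8A E1 84 82 D8 8E EE BC B4

U+05D0: 2-byte form → D7 90.
U+647A: 3-byte form → E6 91 BA.
U+20BB: 3-byte form → E2 82 BB.
U+091B: 3-byte form → E0 A4 9B.
U+1F58A: 4-byte form → F0 9F 96 8A.
U+1102: 3-byte form → E1 84 82.
U+060E: 2-byte form → D8 8E.
U+EF34: 3-byte form → EE BC B4.
Concatenated (23 bytes): D7 90 E6 91 BA E2 82 BB E0 A4 9B F0 9F 96 8A E1 84 82 D8 8E EE BC B4.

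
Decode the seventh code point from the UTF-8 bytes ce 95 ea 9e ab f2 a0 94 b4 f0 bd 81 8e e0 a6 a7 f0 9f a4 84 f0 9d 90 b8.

U+1D438

Offset 0: leading byte 0xCE = 11001110 → 2-byte char #1 = CE 95.
Offset 2: leading byte 0xEA = 11101010 → 3-byte char #2 = EA 9E AB.
Offset 5: leading byte 0xF2 = 11110010 → 4-byte char #3 = F2 A0 94 B4.
Offset 9: leading byte 0xF0 = 11110000 → 4-byte char #4 = F0 BD 81 8E.
Offset 13: leading byte 0xE0 = 11100000 → 3-byte char #5 = E0 A6 A7.
Offset 16: leading byte 0xF0 = 11110000 → 4-byte char #6 = F0 9F A4 84.
Offset 20: leading byte 0xF0 = 11110000 → 4-byte char #7 = F0 9D 90 B8.
Leading byte 0xF0 = 11110000 matches 11110xxx → 4-byte sequence.
Byte 1: 0xF0 = 11110000, payload 000 (3 bits).
Byte 2: 0x9D = 10011101 (10xxxxxx ✓), payload 011101.
Byte 3: 0x90 = 10010000 (10xxxxxx ✓), payload 010000.
Byte 4: 0xB8 = 10111000 (10xxxxxx ✓), payload 111000.
Concatenate: 000011101010000111000 = 0x1D438 (21 bits → U+1D438).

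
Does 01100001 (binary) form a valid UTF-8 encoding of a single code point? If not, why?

valid

Leading byte 0x61 = 01100001 → 1-byte form.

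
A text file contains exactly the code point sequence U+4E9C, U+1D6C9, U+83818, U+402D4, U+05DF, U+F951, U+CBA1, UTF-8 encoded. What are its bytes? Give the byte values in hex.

U+4E9C: 3-byte form → E4 BA 9C.
U+1D6C9: 4-byte form → F0 9D 9B 89.
U+83818: 4-byte form → F2 83 A0 98.
U+402D4: 4-byte form → F1 80 8B 94.
U+05DF: 2-byte form → D7 9F.
U+F951: 3-byte form → EF A5 91.
U+CBA1: 3-byte form → EC AE A1.
Concatenated (23 bytes): E4 BA 9C F0 9D 9B 89 F2 83 A0 98 F1 80 8B 94 D7 9F EF A5 91 EC AE A1.

E4 BA 9C F0 9D 9B 89 F2 83 A0 98 F1 80 8B 94 D7 9F EF A5 91 EC AE A1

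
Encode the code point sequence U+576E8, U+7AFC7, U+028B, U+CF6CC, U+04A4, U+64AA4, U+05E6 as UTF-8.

U+576E8: 4-byte form → F1 97 9B A8.
U+7AFC7: 4-byte form → F1 BA BF 87.
U+028B: 2-byte form → CA 8B.
U+CF6CC: 4-byte form → F3 8F 9B 8C.
U+04A4: 2-byte form → D2 A4.
U+64AA4: 4-byte form → F1 A4 AA A4.
U+05E6: 2-byte form → D7 A6.
Concatenated (22 bytes): F1 97 9B A8 F1 BA BF 87 CA 8B F3 8F 9B 8C D2 A4 F1 A4 AA A4 D7 A6.

F1 97 9B A8 F1 BA BF 87 CA 8B F3 8F 9B 8C D2 A4 F1 A4 AA A4 D7 A6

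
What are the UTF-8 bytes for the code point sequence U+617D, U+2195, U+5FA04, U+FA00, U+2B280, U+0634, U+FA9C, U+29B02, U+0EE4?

U+617D: 3-byte form → E6 85 BD.
U+2195: 3-byte form → E2 86 95.
U+5FA04: 4-byte form → F1 9F A8 84.
U+FA00: 3-byte form → EF A8 80.
U+2B280: 4-byte form → F0 AB 8A 80.
U+0634: 2-byte form → D8 B4.
U+FA9C: 3-byte form → EF AA 9C.
U+29B02: 4-byte form → F0 A9 AC 82.
U+0EE4: 3-byte form → E0 BB A4.
Concatenated (29 bytes): E6 85 BD E2 86 95 F1 9F A8 84 EF A8 80 F0 AB 8A 80 D8 B4 EF AA 9C F0 A9 AC 82 E0 BB A4.

E6 85 BD E2 86 95 F1 9F A8 84 EF A8 80 F0 AB 8A 80 D8 B4 EF AA 9C F0 A9 AC 82 E0 BB A4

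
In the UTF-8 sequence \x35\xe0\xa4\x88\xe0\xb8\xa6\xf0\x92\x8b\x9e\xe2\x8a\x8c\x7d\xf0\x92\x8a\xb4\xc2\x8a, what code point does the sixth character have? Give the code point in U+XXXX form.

U+007D

Offset 0: leading byte 0x35 = 00110101 → 1-byte char #1 = 35.
Offset 1: leading byte 0xE0 = 11100000 → 3-byte char #2 = E0 A4 88.
Offset 4: leading byte 0xE0 = 11100000 → 3-byte char #3 = E0 B8 A6.
Offset 7: leading byte 0xF0 = 11110000 → 4-byte char #4 = F0 92 8B 9E.
Offset 11: leading byte 0xE2 = 11100010 → 3-byte char #5 = E2 8A 8C.
Offset 14: leading byte 0x7D = 01111101 → 1-byte char #6 = 7D.
Leading byte 0x7D = 01111101 matches 0xxxxxxx → 1-byte sequence.
Byte 1: 0x7D = 01111101, payload 1111101 (7 bits).
Concatenate: 1111101 = 0x7D (7 bits → U+007D).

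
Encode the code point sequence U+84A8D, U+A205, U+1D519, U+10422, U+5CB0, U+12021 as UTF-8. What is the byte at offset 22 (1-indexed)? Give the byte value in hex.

1-indexed offset 22 is 0-indexed offset 21.
U+84A8D → 4-byte form F2 84 AA 8D at offsets 0–3.
U+A205 → 3-byte form EA 88 85 at offsets 4–6.
U+1D519 → 4-byte form F0 9D 94 99 at offsets 7–10.
U+10422 → 4-byte form F0 90 90 A2 at offsets 11–14.
U+5CB0 → 3-byte form E5 B2 B0 at offsets 15–17.
U+12021 → 4-byte form F0 92 80 A1 at offsets 18–21.
Offset 21 falls in char 6's range; it's byte 4 of F0 92 80 A1 = 0xA1.

0xA1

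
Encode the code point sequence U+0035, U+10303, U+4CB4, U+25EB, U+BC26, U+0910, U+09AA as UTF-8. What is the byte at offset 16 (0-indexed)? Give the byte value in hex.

0x90

U+0035 → 1-byte form 35 at offsets 0–0.
U+10303 → 4-byte form F0 90 8C 83 at offsets 1–4.
U+4CB4 → 3-byte form E4 B2 B4 at offsets 5–7.
U+25EB → 3-byte form E2 97 AB at offsets 8–10.
U+BC26 → 3-byte form EB B0 A6 at offsets 11–13.
U+0910 → 3-byte form E0 A4 90 at offsets 14–16.
Offset 16 falls in char 6's range; it's byte 3 of E0 A4 90 = 0x90.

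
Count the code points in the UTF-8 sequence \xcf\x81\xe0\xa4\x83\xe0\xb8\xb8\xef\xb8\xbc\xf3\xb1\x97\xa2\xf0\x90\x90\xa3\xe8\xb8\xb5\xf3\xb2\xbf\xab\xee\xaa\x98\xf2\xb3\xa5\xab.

10

Byte at offset 0: 0xCF = 11001111 → 2-byte char (#1). Advance 2.
Byte at offset 2: 0xE0 = 11100000 → 3-byte char (#2). Advance 3.
Byte at offset 5: 0xE0 = 11100000 → 3-byte char (#3). Advance 3.
Byte at offset 8: 0xEF = 11101111 → 3-byte char (#4). Advance 3.
Byte at offset 11: 0xF3 = 11110011 → 4-byte char (#5). Advance 4.
Byte at offset 15: 0xF0 = 11110000 → 4-byte char (#6). Advance 4.
Byte at offset 19: 0xE8 = 11101000 → 3-byte char (#7). Advance 3.
Byte at offset 22: 0xF3 = 11110011 → 4-byte char (#8). Advance 4.
Byte at offset 26: 0xEE = 11101110 → 3-byte char (#9). Advance 3.
Byte at offset 29: 0xF2 = 11110010 → 4-byte char (#10). Advance 4.
Reached end at offset 33 after 10 code points.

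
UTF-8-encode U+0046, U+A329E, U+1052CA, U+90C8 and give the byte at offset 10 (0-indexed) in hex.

U+0046 → 1-byte form 46 at offsets 0–0.
U+A329E → 4-byte form F2 A3 8A 9E at offsets 1–4.
U+1052CA → 4-byte form F4 85 8B 8A at offsets 5–8.
U+90C8 → 3-byte form E9 83 88 at offsets 9–11.
Offset 10 falls in char 4's range; it's byte 2 of E9 83 88 = 0x83.

0x83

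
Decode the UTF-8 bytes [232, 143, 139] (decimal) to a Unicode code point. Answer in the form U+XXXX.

Leading byte 0xE8 = 11101000 matches 1110xxxx → 3-byte sequence.
Byte 1: 0xE8 = 11101000, payload 1000 (4 bits).
Byte 2: 0x8F = 10001111 (10xxxxxx ✓), payload 001111.
Byte 3: 0x8B = 10001011 (10xxxxxx ✓), payload 001011.
Concatenate: 1000001111001011 = 0x83CB (16 bits → U+83CB).

U+83CB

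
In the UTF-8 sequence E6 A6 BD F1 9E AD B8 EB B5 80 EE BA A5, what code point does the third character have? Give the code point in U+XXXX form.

Offset 0: leading byte 0xE6 = 11100110 → 3-byte char #1 = E6 A6 BD.
Offset 3: leading byte 0xF1 = 11110001 → 4-byte char #2 = F1 9E AD B8.
Offset 7: leading byte 0xEB = 11101011 → 3-byte char #3 = EB B5 80.
Leading byte 0xEB = 11101011 matches 1110xxxx → 3-byte sequence.
Byte 1: 0xEB = 11101011, payload 1011 (4 bits).
Byte 2: 0xB5 = 10110101 (10xxxxxx ✓), payload 110101.
Byte 3: 0x80 = 10000000 (10xxxxxx ✓), payload 000000.
Concatenate: 1011110101000000 = 0xBD40 (16 bits → U+BD40).

U+BD40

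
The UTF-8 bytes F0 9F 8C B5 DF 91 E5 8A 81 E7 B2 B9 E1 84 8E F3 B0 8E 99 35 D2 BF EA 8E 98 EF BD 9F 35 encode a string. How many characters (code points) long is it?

11

Byte at offset 0: 0xF0 = 11110000 → 4-byte char (#1). Advance 4.
Byte at offset 4: 0xDF = 11011111 → 2-byte char (#2). Advance 2.
Byte at offset 6: 0xE5 = 11100101 → 3-byte char (#3). Advance 3.
Byte at offset 9: 0xE7 = 11100111 → 3-byte char (#4). Advance 3.
Byte at offset 12: 0xE1 = 11100001 → 3-byte char (#5). Advance 3.
Byte at offset 15: 0xF3 = 11110011 → 4-byte char (#6). Advance 4.
Byte at offset 19: 0x35 = 00110101 → 1-byte char (#7). Advance 1.
Byte at offset 20: 0xD2 = 11010010 → 2-byte char (#8). Advance 2.
Byte at offset 22: 0xEA = 11101010 → 3-byte char (#9). Advance 3.
Byte at offset 25: 0xEF = 11101111 → 3-byte char (#10). Advance 3.
Byte at offset 28: 0x35 = 00110101 → 1-byte char (#11). Advance 1.
Reached end at offset 29 after 11 code points.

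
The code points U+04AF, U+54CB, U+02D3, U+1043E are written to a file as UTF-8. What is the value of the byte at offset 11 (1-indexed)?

0xBE

1-indexed offset 11 is 0-indexed offset 10.
U+04AF → 2-byte form D2 AF at offsets 0–1.
U+54CB → 3-byte form E5 93 8B at offsets 2–4.
U+02D3 → 2-byte form CB 93 at offsets 5–6.
U+1043E → 4-byte form F0 90 90 BE at offsets 7–10.
Offset 10 falls in char 4's range; it's byte 4 of F0 90 90 BE = 0xBE.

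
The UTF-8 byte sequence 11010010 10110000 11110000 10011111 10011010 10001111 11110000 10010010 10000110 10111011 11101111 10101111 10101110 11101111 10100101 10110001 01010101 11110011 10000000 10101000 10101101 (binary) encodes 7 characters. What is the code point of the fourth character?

Offset 0: leading byte 0xD2 = 11010010 → 2-byte char #1 = D2 B0.
Offset 2: leading byte 0xF0 = 11110000 → 4-byte char #2 = F0 9F 9A 8F.
Offset 6: leading byte 0xF0 = 11110000 → 4-byte char #3 = F0 92 86 BB.
Offset 10: leading byte 0xEF = 11101111 → 3-byte char #4 = EF AF AE.
Leading byte 0xEF = 11101111 matches 1110xxxx → 3-byte sequence.
Byte 1: 0xEF = 11101111, payload 1111 (4 bits).
Byte 2: 0xAF = 10101111 (10xxxxxx ✓), payload 101111.
Byte 3: 0xAE = 10101110 (10xxxxxx ✓), payload 101110.
Concatenate: 1111101111101110 = 0xFBEE (16 bits → U+FBEE).

U+FBEE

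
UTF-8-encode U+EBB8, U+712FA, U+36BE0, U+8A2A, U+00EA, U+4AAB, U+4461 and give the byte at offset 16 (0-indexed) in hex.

0xE4

U+EBB8 → 3-byte form EE AE B8 at offsets 0–2.
U+712FA → 4-byte form F1 B1 8B BA at offsets 3–6.
U+36BE0 → 4-byte form F0 B6 AF A0 at offsets 7–10.
U+8A2A → 3-byte form E8 A8 AA at offsets 11–13.
U+00EA → 2-byte form C3 AA at offsets 14–15.
U+4AAB → 3-byte form E4 AA AB at offsets 16–18.
Offset 16 falls in char 6's range; it's byte 1 of E4 AA AB = 0xE4.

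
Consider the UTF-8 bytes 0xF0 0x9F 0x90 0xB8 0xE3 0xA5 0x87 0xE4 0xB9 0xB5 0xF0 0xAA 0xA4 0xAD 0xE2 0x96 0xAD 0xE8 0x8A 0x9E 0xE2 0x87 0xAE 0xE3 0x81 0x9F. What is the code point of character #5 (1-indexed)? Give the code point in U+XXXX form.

Offset 0: leading byte 0xF0 = 11110000 → 4-byte char #1 = F0 9F 90 B8.
Offset 4: leading byte 0xE3 = 11100011 → 3-byte char #2 = E3 A5 87.
Offset 7: leading byte 0xE4 = 11100100 → 3-byte char #3 = E4 B9 B5.
Offset 10: leading byte 0xF0 = 11110000 → 4-byte char #4 = F0 AA A4 AD.
Offset 14: leading byte 0xE2 = 11100010 → 3-byte char #5 = E2 96 AD.
Leading byte 0xE2 = 11100010 matches 1110xxxx → 3-byte sequence.
Byte 1: 0xE2 = 11100010, payload 0010 (4 bits).
Byte 2: 0x96 = 10010110 (10xxxxxx ✓), payload 010110.
Byte 3: 0xAD = 10101101 (10xxxxxx ✓), payload 101101.
Concatenate: 0010010110101101 = 0x25AD (16 bits → U+25AD).

U+25AD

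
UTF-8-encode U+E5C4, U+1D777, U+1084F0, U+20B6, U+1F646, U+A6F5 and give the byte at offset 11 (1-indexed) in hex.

0xB0

1-indexed offset 11 is 0-indexed offset 10.
U+E5C4 → 3-byte form EE 97 84 at offsets 0–2.
U+1D777 → 4-byte form F0 9D 9D B7 at offsets 3–6.
U+1084F0 → 4-byte form F4 88 93 B0 at offsets 7–10.
Offset 10 falls in char 3's range; it's byte 4 of F4 88 93 B0 = 0xB0.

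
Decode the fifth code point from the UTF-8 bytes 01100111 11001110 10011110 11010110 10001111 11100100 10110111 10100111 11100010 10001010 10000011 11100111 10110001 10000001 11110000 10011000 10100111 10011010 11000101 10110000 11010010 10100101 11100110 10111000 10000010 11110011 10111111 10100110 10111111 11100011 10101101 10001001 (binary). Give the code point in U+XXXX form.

Offset 0: leading byte 0x67 = 01100111 → 1-byte char #1 = 67.
Offset 1: leading byte 0xCE = 11001110 → 2-byte char #2 = CE 9E.
Offset 3: leading byte 0xD6 = 11010110 → 2-byte char #3 = D6 8F.
Offset 5: leading byte 0xE4 = 11100100 → 3-byte char #4 = E4 B7 A7.
Offset 8: leading byte 0xE2 = 11100010 → 3-byte char #5 = E2 8A 83.
Leading byte 0xE2 = 11100010 matches 1110xxxx → 3-byte sequence.
Byte 1: 0xE2 = 11100010, payload 0010 (4 bits).
Byte 2: 0x8A = 10001010 (10xxxxxx ✓), payload 001010.
Byte 3: 0x83 = 10000011 (10xxxxxx ✓), payload 000011.
Concatenate: 0010001010000011 = 0x2283 (16 bits → U+2283).

U+2283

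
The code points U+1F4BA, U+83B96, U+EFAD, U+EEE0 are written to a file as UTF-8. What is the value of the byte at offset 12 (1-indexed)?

0xEE

1-indexed offset 12 is 0-indexed offset 11.
U+1F4BA → 4-byte form F0 9F 92 BA at offsets 0–3.
U+83B96 → 4-byte form F2 83 AE 96 at offsets 4–7.
U+EFAD → 3-byte form EE BE AD at offsets 8–10.
U+EEE0 → 3-byte form EE BB A0 at offsets 11–13.
Offset 11 falls in char 4's range; it's byte 1 of EE BB A0 = 0xEE.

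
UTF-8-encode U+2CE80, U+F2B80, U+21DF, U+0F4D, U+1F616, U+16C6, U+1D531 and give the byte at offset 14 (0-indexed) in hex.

0xF0

U+2CE80 → 4-byte form F0 AC BA 80 at offsets 0–3.
U+F2B80 → 4-byte form F3 B2 AE 80 at offsets 4–7.
U+21DF → 3-byte form E2 87 9F at offsets 8–10.
U+0F4D → 3-byte form E0 BD 8D at offsets 11–13.
U+1F616 → 4-byte form F0 9F 98 96 at offsets 14–17.
Offset 14 falls in char 5's range; it's byte 1 of F0 9F 98 96 = 0xF0.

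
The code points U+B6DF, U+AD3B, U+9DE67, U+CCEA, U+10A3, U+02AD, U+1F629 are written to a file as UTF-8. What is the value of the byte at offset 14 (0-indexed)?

0x82

U+B6DF → 3-byte form EB 9B 9F at offsets 0–2.
U+AD3B → 3-byte form EA B4 BB at offsets 3–5.
U+9DE67 → 4-byte form F2 9D B9 A7 at offsets 6–9.
U+CCEA → 3-byte form EC B3 AA at offsets 10–12.
U+10A3 → 3-byte form E1 82 A3 at offsets 13–15.
Offset 14 falls in char 5's range; it's byte 2 of E1 82 A3 = 0x82.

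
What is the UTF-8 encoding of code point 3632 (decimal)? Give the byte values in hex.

E0 B8 B0

U+0E30 = 0xE30 = 3632 decimal. In range U+0800–U+FFFF → 3-byte form: 1110xxxx 10xxxxxx 10xxxxxx.
Binary (16 bits): 0000111000110000.
Split 4+6+6: 0000 | 111000 | 110000.
Byte 1: 11100000 = 0xE0.
Byte 2: 10111000 = 0xB8.
Byte 3: 10110000 = 0xB0.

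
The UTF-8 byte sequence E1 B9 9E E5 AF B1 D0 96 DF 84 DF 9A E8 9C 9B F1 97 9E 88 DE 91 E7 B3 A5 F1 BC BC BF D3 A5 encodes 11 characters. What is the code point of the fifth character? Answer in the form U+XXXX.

Offset 0: leading byte 0xE1 = 11100001 → 3-byte char #1 = E1 B9 9E.
Offset 3: leading byte 0xE5 = 11100101 → 3-byte char #2 = E5 AF B1.
Offset 6: leading byte 0xD0 = 11010000 → 2-byte char #3 = D0 96.
Offset 8: leading byte 0xDF = 11011111 → 2-byte char #4 = DF 84.
Offset 10: leading byte 0xDF = 11011111 → 2-byte char #5 = DF 9A.
Leading byte 0xDF = 11011111 matches 110xxxxx → 2-byte sequence.
Byte 1: 0xDF = 11011111, payload 11111 (5 bits).
Byte 2: 0x9A = 10011010 (10xxxxxx ✓), payload 011010.
Concatenate: 11111011010 = 0x7DA (11 bits → U+07DA).

U+07DA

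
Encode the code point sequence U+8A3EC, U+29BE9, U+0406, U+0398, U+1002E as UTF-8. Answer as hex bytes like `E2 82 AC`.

F2 8A 8F AC F0 A9 AF A9 D0 86 CE 98 F0 90 80 AE

U+8A3EC: 4-byte form → F2 8A 8F AC.
U+29BE9: 4-byte form → F0 A9 AF A9.
U+0406: 2-byte form → D0 86.
U+0398: 2-byte form → CE 98.
U+1002E: 4-byte form → F0 90 80 AE.
Concatenated (16 bytes): F2 8A 8F AC F0 A9 AF A9 D0 86 CE 98 F0 90 80 AE.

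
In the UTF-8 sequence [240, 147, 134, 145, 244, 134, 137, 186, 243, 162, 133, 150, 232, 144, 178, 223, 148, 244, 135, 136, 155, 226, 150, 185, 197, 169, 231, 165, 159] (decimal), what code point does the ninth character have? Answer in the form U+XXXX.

Offset 0: leading byte 0xF0 = 11110000 → 4-byte char #1 = F0 93 86 91.
Offset 4: leading byte 0xF4 = 11110100 → 4-byte char #2 = F4 86 89 BA.
Offset 8: leading byte 0xF3 = 11110011 → 4-byte char #3 = F3 A2 85 96.
Offset 12: leading byte 0xE8 = 11101000 → 3-byte char #4 = E8 90 B2.
Offset 15: leading byte 0xDF = 11011111 → 2-byte char #5 = DF 94.
Offset 17: leading byte 0xF4 = 11110100 → 4-byte char #6 = F4 87 88 9B.
Offset 21: leading byte 0xE2 = 11100010 → 3-byte char #7 = E2 96 B9.
Offset 24: leading byte 0xC5 = 11000101 → 2-byte char #8 = C5 A9.
Offset 26: leading byte 0xE7 = 11100111 → 3-byte char #9 = E7 A5 9F.
Leading byte 0xE7 = 11100111 matches 1110xxxx → 3-byte sequence.
Byte 1: 0xE7 = 11100111, payload 0111 (4 bits).
Byte 2: 0xA5 = 10100101 (10xxxxxx ✓), payload 100101.
Byte 3: 0x9F = 10011111 (10xxxxxx ✓), payload 011111.
Concatenate: 0111100101011111 = 0x795F (16 bits → U+795F).

U+795F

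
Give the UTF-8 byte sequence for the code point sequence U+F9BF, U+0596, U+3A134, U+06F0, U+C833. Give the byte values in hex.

EF A6 BF D6 96 F0 BA 84 B4 DB B0 EC A0 B3

U+F9BF: 3-byte form → EF A6 BF.
U+0596: 2-byte form → D6 96.
U+3A134: 4-byte form → F0 BA 84 B4.
U+06F0: 2-byte form → DB B0.
U+C833: 3-byte form → EC A0 B3.
Concatenated (14 bytes): EF A6 BF D6 96 F0 BA 84 B4 DB B0 EC A0 B3.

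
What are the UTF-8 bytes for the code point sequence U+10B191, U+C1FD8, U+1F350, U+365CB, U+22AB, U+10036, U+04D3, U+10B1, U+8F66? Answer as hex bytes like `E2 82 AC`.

U+10B191: 4-byte form → F4 8B 86 91.
U+C1FD8: 4-byte form → F3 81 BF 98.
U+1F350: 4-byte form → F0 9F 8D 90.
U+365CB: 4-byte form → F0 B6 97 8B.
U+22AB: 3-byte form → E2 8A AB.
U+10036: 4-byte form → F0 90 80 B6.
U+04D3: 2-byte form → D3 93.
U+10B1: 3-byte form → E1 82 B1.
U+8F66: 3-byte form → E8 BD A6.
Concatenated (31 bytes): F4 8B 86 91 F3 81 BF 98 F0 9F 8D 90 F0 B6 97 8B E2 8A AB F0 90 80 B6 D3 93 E1 82 B1 E8 BD A6.

F4 8B 86 91 F3 81 BF 98 F0 9F 8D 90 F0 B6 97 8B E2 8A AB F0 90 80 B6 D3 93 E1 82 B1 E8 BD A6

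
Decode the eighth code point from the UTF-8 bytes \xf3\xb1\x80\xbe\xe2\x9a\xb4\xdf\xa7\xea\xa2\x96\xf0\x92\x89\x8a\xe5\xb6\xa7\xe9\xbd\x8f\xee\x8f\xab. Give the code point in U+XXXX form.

U+E3EB

Offset 0: leading byte 0xF3 = 11110011 → 4-byte char #1 = F3 B1 80 BE.
Offset 4: leading byte 0xE2 = 11100010 → 3-byte char #2 = E2 9A B4.
Offset 7: leading byte 0xDF = 11011111 → 2-byte char #3 = DF A7.
Offset 9: leading byte 0xEA = 11101010 → 3-byte char #4 = EA A2 96.
Offset 12: leading byte 0xF0 = 11110000 → 4-byte char #5 = F0 92 89 8A.
Offset 16: leading byte 0xE5 = 11100101 → 3-byte char #6 = E5 B6 A7.
Offset 19: leading byte 0xE9 = 11101001 → 3-byte char #7 = E9 BD 8F.
Offset 22: leading byte 0xEE = 11101110 → 3-byte char #8 = EE 8F AB.
Leading byte 0xEE = 11101110 matches 1110xxxx → 3-byte sequence.
Byte 1: 0xEE = 11101110, payload 1110 (4 bits).
Byte 2: 0x8F = 10001111 (10xxxxxx ✓), payload 001111.
Byte 3: 0xAB = 10101011 (10xxxxxx ✓), payload 101011.
Concatenate: 1110001111101011 = 0xE3EB (16 bits → U+E3EB).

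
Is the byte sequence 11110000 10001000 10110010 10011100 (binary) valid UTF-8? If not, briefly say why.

Leading byte 0xF0 = 11110000 → 4-byte form.
Continuation bytes all match 10xxxxxx. Payload decodes to 0x8C9C.
But 0x8C9C < 0x10000, the minimum for a 4-byte sequence — this is an overlong encoding.

invalid (overlong encoding)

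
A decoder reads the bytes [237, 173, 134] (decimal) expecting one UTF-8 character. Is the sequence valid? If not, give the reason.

invalid (encodes a surrogate (U+D800–U+DFFF))

Structurally a 3-byte sequence; payload = 0xDB46.
But 0xDB46 is in U+D800–U+DFFF, the surrogate range. Surrogates are not Unicode scalar values and are forbidden in UTF-8.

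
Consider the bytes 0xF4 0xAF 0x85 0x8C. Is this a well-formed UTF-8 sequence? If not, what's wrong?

invalid (encodes a value above U+10FFFF)

Leading byte 0xF4 = 11110100 → 4-byte form.
Payload = 0x12F14C, which exceeds U+10FFFF, the maximum Unicode code point. (Leading bytes F5–FF, or F4 followed by ≥ 0x90, are invalid.)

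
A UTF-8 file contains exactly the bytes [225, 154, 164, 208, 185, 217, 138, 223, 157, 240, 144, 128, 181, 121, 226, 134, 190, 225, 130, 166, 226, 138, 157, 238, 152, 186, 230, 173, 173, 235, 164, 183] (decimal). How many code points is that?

12

Byte at offset 0: 0xE1 = 11100001 → 3-byte char (#1). Advance 3.
Byte at offset 3: 0xD0 = 11010000 → 2-byte char (#2). Advance 2.
Byte at offset 5: 0xD9 = 11011001 → 2-byte char (#3). Advance 2.
Byte at offset 7: 0xDF = 11011111 → 2-byte char (#4). Advance 2.
Byte at offset 9: 0xF0 = 11110000 → 4-byte char (#5). Advance 4.
Byte at offset 13: 0x79 = 01111001 → 1-byte char (#6). Advance 1.
Byte at offset 14: 0xE2 = 11100010 → 3-byte char (#7). Advance 3.
Byte at offset 17: 0xE1 = 11100001 → 3-byte char (#8). Advance 3.
Byte at offset 20: 0xE2 = 11100010 → 3-byte char (#9). Advance 3.
Byte at offset 23: 0xEE = 11101110 → 3-byte char (#10). Advance 3.
Byte at offset 26: 0xE6 = 11100110 → 3-byte char (#11). Advance 3.
Byte at offset 29: 0xEB = 11101011 → 3-byte char (#12). Advance 3.
Reached end at offset 32 after 12 code points.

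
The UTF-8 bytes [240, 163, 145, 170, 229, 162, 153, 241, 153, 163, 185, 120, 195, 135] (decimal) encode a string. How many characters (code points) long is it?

Byte at offset 0: 0xF0 = 11110000 → 4-byte char (#1). Advance 4.
Byte at offset 4: 0xE5 = 11100101 → 3-byte char (#2). Advance 3.
Byte at offset 7: 0xF1 = 11110001 → 4-byte char (#3). Advance 4.
Byte at offset 11: 0x78 = 01111000 → 1-byte char (#4). Advance 1.
Byte at offset 12: 0xC3 = 11000011 → 2-byte char (#5). Advance 2.
Reached end at offset 14 after 5 code points.

5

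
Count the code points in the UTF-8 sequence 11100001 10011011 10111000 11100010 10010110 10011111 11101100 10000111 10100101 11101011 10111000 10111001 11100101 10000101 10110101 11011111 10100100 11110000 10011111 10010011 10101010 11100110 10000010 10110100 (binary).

8

Byte at offset 0: 0xE1 = 11100001 → 3-byte char (#1). Advance 3.
Byte at offset 3: 0xE2 = 11100010 → 3-byte char (#2). Advance 3.
Byte at offset 6: 0xEC = 11101100 → 3-byte char (#3). Advance 3.
Byte at offset 9: 0xEB = 11101011 → 3-byte char (#4). Advance 3.
Byte at offset 12: 0xE5 = 11100101 → 3-byte char (#5). Advance 3.
Byte at offset 15: 0xDF = 11011111 → 2-byte char (#6). Advance 2.
Byte at offset 17: 0xF0 = 11110000 → 4-byte char (#7). Advance 4.
Byte at offset 21: 0xE6 = 11100110 → 3-byte char (#8). Advance 3.
Reached end at offset 24 after 8 code points.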